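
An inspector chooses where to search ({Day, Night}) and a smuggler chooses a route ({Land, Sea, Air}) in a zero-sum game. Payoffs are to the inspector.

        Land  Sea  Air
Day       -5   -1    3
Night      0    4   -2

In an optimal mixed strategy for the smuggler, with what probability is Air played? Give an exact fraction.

Row minima: Day → -5, Night → -2; maximin = -2.
Column maxima: Land → 0, Sea → 4, Air → 3; minimax = 0.
-2 ≠ 0, so there is no saddle point; optimal play is mixed.
Sea is strictly dominated by Land (it gives the inspector strictly more in every row), so the smuggler never plays it.
On the remaining 2×2 (Day, Night vs Land, Air):
Let the inspector play Day with probability p. Expected payoff against Land: (-5)p + 0(1−p) = −5p; against Air: 3p + (-2)(1−p) = 5p − 2.
Setting these equal: −5p = 5p − 2 ⇒ −10p = -2 ⇒ p = 1/5, and the value is (-5)·(1/5) = -1.
For the smuggler: with q = P(Land), equating Day's and Night's payoffs gives −8q + 3 = 2q − 2 ⇒ q = 1/2.

1/2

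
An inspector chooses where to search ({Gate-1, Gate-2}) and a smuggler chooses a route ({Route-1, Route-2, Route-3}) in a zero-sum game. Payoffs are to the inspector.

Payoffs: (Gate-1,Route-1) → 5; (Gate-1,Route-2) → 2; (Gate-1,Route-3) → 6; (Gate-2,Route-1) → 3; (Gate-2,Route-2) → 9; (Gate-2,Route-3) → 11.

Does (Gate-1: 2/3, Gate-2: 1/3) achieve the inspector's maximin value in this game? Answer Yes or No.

Yes

Against Route-1 this mix gives (2/3)·5 + (1/3)·3 = 13/3.
Against Route-2 this mix gives (2/3)·2 + (1/3)·9 = 13/3.
Against Route-3 this mix gives (2/3)·6 + (1/3)·11 = 23/3.
All of the smuggler's active replies (Route-1, Route-2) yield 13/3, and no column does worse for the inspector. The mix makes the smuggler indifferent and guarantees 13/3, so it is optimal.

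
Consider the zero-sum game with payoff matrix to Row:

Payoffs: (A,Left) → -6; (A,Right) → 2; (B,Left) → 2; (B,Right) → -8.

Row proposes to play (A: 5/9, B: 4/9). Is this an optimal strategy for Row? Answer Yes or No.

Against Left this mix gives (5/9)·(-6) + (4/9)·2 = -22/9.
Against Right this mix gives (5/9)·2 + (4/9)·(-8) = -22/9.
All of Column's active replies (Left, Right) yield -22/9, and no column does worse for Row. The mix makes Column indifferent and guarantees -22/9, so it is optimal.

Yes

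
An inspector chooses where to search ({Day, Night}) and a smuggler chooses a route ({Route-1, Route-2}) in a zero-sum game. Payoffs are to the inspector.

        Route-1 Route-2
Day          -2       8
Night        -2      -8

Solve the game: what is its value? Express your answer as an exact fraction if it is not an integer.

Row minima: Day → -2, Night → -8; maximin = -2.
Column maxima: Route-1 → -2, Route-2 → 8; minimax = -2.
Since maximin = minimax = -2, there is a saddle point and the value is -2.

-2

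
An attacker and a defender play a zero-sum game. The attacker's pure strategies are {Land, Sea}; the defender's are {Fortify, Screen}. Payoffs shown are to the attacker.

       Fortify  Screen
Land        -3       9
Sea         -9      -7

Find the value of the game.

-3

Row minima: Land → -3, Sea → -9; maximin = -3.
Column maxima: Fortify → -3, Screen → 9; minimax = -3.
Since maximin = minimax = -3, there is a saddle point and the value is -3.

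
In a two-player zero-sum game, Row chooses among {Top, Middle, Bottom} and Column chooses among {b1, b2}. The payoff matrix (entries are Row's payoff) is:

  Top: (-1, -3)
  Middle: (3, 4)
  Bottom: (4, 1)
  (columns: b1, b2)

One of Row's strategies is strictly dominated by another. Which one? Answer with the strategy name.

Top

Middle gives a strictly higher payoff than Top against every column: 3 > -1, 4 > -3.
So Top is strictly dominated and Row never plays it.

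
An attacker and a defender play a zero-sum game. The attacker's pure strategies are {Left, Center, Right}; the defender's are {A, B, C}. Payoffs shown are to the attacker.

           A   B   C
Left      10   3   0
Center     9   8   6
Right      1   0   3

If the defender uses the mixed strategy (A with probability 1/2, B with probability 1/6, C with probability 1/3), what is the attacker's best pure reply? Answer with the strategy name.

Expected payoff of Left: (1/2)·10 + (1/6)·3 + (1/3)·0 = 11/2.
Expected payoff of Center: (1/2)·9 + (1/6)·8 + (1/3)·6 = 47/6.
Expected payoff of Right: (1/2)·1 + (1/6)·0 + (1/3)·3 = 3/2.
The largest is 47/6, so the attacker's best response is Center.

Center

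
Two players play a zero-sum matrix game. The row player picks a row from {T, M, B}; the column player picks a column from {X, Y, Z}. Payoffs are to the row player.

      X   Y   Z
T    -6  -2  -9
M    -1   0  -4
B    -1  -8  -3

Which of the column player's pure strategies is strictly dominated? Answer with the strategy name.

X

Z holds the row player's payoff strictly below X in every row: -9 < -6, -4 < -1, -3 < -1.
So X is strictly dominated for the column player.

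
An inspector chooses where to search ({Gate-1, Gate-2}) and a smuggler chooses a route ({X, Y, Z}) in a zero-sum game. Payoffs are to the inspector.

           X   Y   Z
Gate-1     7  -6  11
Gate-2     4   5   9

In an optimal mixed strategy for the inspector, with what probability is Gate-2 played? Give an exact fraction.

13/14

Row minima: Gate-1 → -6, Gate-2 → 4; maximin = 4.
Column maxima: X → 7, Y → 5, Z → 11; minimax = 5.
4 ≠ 5, so there is no saddle point; optimal play is mixed.
Z is strictly dominated by X (it gives the inspector strictly more in every row), so the smuggler never plays it.
On the remaining 2×2 (Gate-1, Gate-2 vs X, Y):
Let the inspector play Gate-1 with probability p. Expected payoff against X: 7p + 4(1−p) = 3p + 4; against Y: (-6)p + 5(1−p) = −11p + 5.
Setting these equal: 3p + 4 = −11p + 5 ⇒ 14p = 1 ⇒ p = 1/14, and the value is (3)·(1/14) + 4 = 59/14.
For the smuggler: with q = P(X), equating Gate-1's and Gate-2's payoffs gives 13q − 6 = −q + 5 ⇒ q = 11/14.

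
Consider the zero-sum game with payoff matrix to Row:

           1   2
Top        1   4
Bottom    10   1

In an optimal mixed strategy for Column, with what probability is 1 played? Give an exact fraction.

Row minima: Top → 1, Bottom → 1; maximin = 1.
Column maxima: 1 → 10, 2 → 4; minimax = 4.
1 ≠ 4, so there is no saddle point; optimal play is mixed.
Let Row play Top with probability p. Expected payoff against 1: 1p + 10(1−p) = −9p + 10; against 2: 4p + 1(1−p) = 3p + 1.
Setting these equal: −9p + 10 = 3p + 1 ⇒ −12p = -9 ⇒ p = 3/4, and the value is (-9)·(3/4) + 10 = 13/4.
For Column: with q = P(1), equating Top's and Bottom's payoffs gives −3q + 4 = 9q + 1 ⇒ q = 1/4.

1/4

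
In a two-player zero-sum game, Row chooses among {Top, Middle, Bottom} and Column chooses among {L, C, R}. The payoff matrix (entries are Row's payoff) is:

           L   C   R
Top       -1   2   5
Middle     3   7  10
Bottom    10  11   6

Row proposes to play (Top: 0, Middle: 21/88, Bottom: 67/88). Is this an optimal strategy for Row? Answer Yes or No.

No

Against L this mix gives (21/88)·3 + (67/88)·10 = 733/88.
Against C this mix gives (21/88)·7 + (67/88)·11 = 221/22.
Against R this mix gives (21/88)·10 + (67/88)·6 = 153/22.
Column will play R, holding Row to 153/22. Shifting weight toward the row that does better against R would raise this floor (the equalizing mix achieves 82/11 against both R and L), so the proposed strategy is not optimal.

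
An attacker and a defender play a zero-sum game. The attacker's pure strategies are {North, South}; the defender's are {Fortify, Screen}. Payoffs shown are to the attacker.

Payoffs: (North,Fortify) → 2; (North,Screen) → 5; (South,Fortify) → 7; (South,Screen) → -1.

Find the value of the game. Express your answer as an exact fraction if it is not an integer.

37/11

Row minima: North → 2, South → -1; maximin = 2.
Column maxima: Fortify → 7, Screen → 5; minimax = 5.
2 ≠ 5, so there is no saddle point; optimal play is mixed.
Let the attacker play North with probability p. Expected payoff against Fortify: 2p + 7(1−p) = −5p + 7; against Screen: 5p + (-1)(1−p) = 6p − 1.
Setting these equal: −5p + 7 = 6p − 1 ⇒ −11p = -8 ⇒ p = 8/11, and the value is (-5)·(8/11) + 7 = 37/11.
For the defender: with q = P(Fortify), equating North's and South's payoffs gives −3q + 5 = 8q − 1 ⇒ q = 6/11.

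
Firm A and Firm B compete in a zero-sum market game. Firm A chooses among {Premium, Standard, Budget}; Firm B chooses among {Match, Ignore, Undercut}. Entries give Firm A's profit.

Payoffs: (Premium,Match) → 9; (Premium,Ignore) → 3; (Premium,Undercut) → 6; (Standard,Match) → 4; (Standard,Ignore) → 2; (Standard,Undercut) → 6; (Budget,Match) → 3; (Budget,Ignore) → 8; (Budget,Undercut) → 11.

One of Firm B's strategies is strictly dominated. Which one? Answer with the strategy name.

Ignore holds Firm A's payoff strictly below Undercut in every row: 3 < 6, 2 < 6, 8 < 11.
So Undercut is strictly dominated for Firm B.

Undercut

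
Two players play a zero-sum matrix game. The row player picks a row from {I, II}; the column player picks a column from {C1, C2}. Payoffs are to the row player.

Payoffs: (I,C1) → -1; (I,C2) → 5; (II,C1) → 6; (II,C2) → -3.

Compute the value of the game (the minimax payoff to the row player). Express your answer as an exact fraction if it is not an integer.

Row minima: I → -1, II → -3; maximin = -1.
Column maxima: C1 → 6, C2 → 5; minimax = 5.
-1 ≠ 5, so there is no saddle point; optimal play is mixed.
Let the row player play I with probability p. Expected payoff against C1: (-1)p + 6(1−p) = −7p + 6; against C2: 5p + (-3)(1−p) = 8p − 3.
Setting these equal: −7p + 6 = 8p − 3 ⇒ −15p = -9 ⇒ p = 3/5, and the value is (-7)·(3/5) + 6 = 9/5.
For the column player: with q = P(C1), equating I's and II's payoffs gives −6q + 5 = 9q − 3 ⇒ q = 8/15.

9/5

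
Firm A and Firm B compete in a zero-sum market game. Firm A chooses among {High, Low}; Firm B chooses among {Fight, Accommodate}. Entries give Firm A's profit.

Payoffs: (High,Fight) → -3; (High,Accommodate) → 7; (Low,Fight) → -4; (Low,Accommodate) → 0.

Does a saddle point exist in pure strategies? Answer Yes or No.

Row minima: High → -3, Low → -4; maximin = -3.
Column maxima: Fight → -3, Accommodate → 7; minimax = -3.
maximin = minimax = -3, so a saddle point exists.

Yes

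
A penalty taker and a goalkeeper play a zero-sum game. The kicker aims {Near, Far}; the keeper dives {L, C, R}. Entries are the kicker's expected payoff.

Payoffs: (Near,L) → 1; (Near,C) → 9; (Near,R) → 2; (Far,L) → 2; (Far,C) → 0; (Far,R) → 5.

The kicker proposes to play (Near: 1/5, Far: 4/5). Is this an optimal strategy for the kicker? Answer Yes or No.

Against L this mix gives (1/5)·1 + (4/5)·2 = 9/5.
Against C this mix gives (1/5)·9 + (4/5)·0 = 9/5.
Against R this mix gives (1/5)·2 + (4/5)·5 = 22/5.
All of the keeper's active replies (L, C) yield 9/5, and no column does worse for the kicker. The mix makes the keeper indifferent and guarantees 9/5, so it is optimal.

Yes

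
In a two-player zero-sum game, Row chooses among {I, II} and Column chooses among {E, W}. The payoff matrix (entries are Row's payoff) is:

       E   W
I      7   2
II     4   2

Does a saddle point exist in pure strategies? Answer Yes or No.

Row minima: I → 2, II → 2; maximin = 2.
Column maxima: E → 7, W → 2; minimax = 2.
maximin = minimax = 2, so a saddle point exists.

Yes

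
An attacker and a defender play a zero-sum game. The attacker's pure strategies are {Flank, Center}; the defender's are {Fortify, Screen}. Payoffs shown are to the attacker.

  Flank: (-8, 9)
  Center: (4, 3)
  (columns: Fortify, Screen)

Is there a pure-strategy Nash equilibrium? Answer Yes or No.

Row minima: Flank → -8, Center → 3; maximin = 3.
Column maxima: Fortify → 4, Screen → 9; minimax = 4.
3 ≠ 4, so no pure-strategy equilibrium exists.

No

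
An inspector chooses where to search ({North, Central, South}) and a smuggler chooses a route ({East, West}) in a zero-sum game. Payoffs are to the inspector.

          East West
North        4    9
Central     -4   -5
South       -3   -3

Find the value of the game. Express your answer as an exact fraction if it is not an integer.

4

Row minima: North → 4, Central → -5, South → -3; maximin = 4.
Column maxima: East → 4, West → 9; minimax = 4.
Since maximin = minimax = 4, there is a saddle point and the value is 4.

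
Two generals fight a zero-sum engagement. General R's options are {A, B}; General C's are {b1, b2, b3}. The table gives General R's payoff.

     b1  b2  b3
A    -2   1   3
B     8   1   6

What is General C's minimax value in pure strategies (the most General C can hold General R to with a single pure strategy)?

1

Column maxima: b1 → 8, b2 → 1, b3 → 6.
The smallest of these is 1.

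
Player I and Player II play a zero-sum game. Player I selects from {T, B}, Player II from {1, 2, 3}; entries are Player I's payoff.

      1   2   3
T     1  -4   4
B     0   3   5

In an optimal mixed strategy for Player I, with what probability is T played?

Row minima: T → -4, B → 0; maximin = 0.
Column maxima: 1 → 1, 2 → 3, 3 → 5; minimax = 1.
0 ≠ 1, so there is no saddle point; optimal play is mixed.
3 is strictly dominated by 1 (it gives Player I strictly more in every row), so Player II never plays it.
On the remaining 2×2 (T, B vs 1, 2):
Let Player I play T with probability p. Expected payoff against 1: 1p + 0(1−p) = p; against 2: (-4)p + 3(1−p) = −7p + 3.
Setting these equal: p = −7p + 3 ⇒ 8p = 3 ⇒ p = 3/8, and the value is (1)·(3/8) = 3/8.
For Player II: with q = P(1), equating T's and B's payoffs gives 5q − 4 = −3q + 3 ⇒ q = 7/8.

3/8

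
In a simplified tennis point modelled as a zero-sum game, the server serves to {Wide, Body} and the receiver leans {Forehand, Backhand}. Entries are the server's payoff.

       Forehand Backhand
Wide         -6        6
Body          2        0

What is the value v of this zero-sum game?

6/7

Row minima: Wide → -6, Body → 0; maximin = 0.
Column maxima: Forehand → 2, Backhand → 6; minimax = 2.
0 ≠ 2, so there is no saddle point; optimal play is mixed.
Let the server play Wide with probability p. Expected payoff against Forehand: (-6)p + 2(1−p) = −8p + 2; against Backhand: 6p + 0(1−p) = 6p.
Setting these equal: −8p + 2 = 6p ⇒ −14p = -2 ⇒ p = 1/7, and the value is (-8)·(1/7) + 2 = 6/7.
For the receiver: with q = P(Forehand), equating Wide's and Body's payoffs gives −12q + 6 = 2q ⇒ q = 3/7.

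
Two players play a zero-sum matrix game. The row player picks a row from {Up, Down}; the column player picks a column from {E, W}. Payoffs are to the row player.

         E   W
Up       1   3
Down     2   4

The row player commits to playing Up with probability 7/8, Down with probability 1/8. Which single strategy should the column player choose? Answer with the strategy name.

E

If the column player plays E, the row player's expected payoff is (7/8)·1 + (1/8)·2 = 9/8.
If the column player plays W, the row player's expected payoff is (7/8)·3 + (1/8)·4 = 25/8.
The column player minimizes the row player's payoff; the smallest is 9/8, so the best response is E.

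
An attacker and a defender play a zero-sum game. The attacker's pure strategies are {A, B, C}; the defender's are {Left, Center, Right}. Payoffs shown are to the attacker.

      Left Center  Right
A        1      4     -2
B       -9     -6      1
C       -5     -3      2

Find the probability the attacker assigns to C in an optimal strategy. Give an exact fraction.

Row minima: A → -2, B → -9, C → -5; maximin = -2.
Column maxima: Left → 1, Center → 4, Right → 2; minimax = 1.
-2 ≠ 1, so there is no saddle point; optimal play is mixed.
B is strictly dominated by C, so the attacker never plays it.
Center is strictly dominated by Left (it gives the attacker strictly more in every row), so the defender never plays it.
On the remaining 2×2 (A, C vs Left, Right):
Let the attacker play A with probability p. Expected payoff against Left: 1p + (-5)(1−p) = 6p − 5; against Right: (-2)p + 2(1−p) = −4p + 2.
Setting these equal: 6p − 5 = −4p + 2 ⇒ 10p = 7 ⇒ p = 7/10, and the value is (6)·(7/10) − 5 = -4/5.
For the defender: with q = P(Left), equating A's and C's payoffs gives 3q − 2 = −7q + 2 ⇒ q = 2/5.

3/10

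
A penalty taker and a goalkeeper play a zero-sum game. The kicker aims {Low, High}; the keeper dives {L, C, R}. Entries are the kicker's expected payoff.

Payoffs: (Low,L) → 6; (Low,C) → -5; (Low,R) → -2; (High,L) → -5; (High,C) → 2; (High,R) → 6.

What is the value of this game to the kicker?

Row minima: Low → -5, High → -5; maximin = -5.
Column maxima: L → 6, C → 2, R → 6; minimax = 2.
-5 ≠ 2, so there is no saddle point; optimal play is mixed.
R is strictly dominated by C (it gives the kicker strictly more in every row), so the keeper never plays it.
On the remaining 2×2 (Low, High vs L, C):
Let the kicker play Low with probability p. Expected payoff against L: 6p + (-5)(1−p) = 11p − 5; against C: (-5)p + 2(1−p) = −7p + 2.
Setting these equal: 11p − 5 = −7p + 2 ⇒ 18p = 7 ⇒ p = 7/18, and the value is (11)·(7/18) − 5 = -13/18.
For the keeper: with q = P(L), equating Low's and High's payoffs gives 11q − 5 = −7q + 2 ⇒ q = 7/18.

-13/18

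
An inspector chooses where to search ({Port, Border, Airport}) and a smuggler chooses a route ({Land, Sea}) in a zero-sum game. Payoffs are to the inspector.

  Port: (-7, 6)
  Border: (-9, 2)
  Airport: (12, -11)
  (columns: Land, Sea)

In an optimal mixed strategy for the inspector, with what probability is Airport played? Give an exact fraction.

13/36

Row minima: Port → -7, Border → -9, Airport → -11; maximin = -7.
Column maxima: Land → 12, Sea → 6; minimax = 6.
-7 ≠ 6, so there is no saddle point; optimal play is mixed.
Border is strictly dominated by Port, so the inspector never plays it.
On the remaining 2×2 (Port, Airport vs Land, Sea):
Let the inspector play Port with probability p. Expected payoff against Land: (-7)p + 12(1−p) = −19p + 12; against Sea: 6p + (-11)(1−p) = 17p − 11.
Setting these equal: −19p + 12 = 17p − 11 ⇒ −36p = -23 ⇒ p = 23/36, and the value is (-19)·(23/36) + 12 = -5/36.
For the smuggler: with q = P(Land), equating Port's and Airport's payoffs gives −13q + 6 = 23q − 11 ⇒ q = 17/36.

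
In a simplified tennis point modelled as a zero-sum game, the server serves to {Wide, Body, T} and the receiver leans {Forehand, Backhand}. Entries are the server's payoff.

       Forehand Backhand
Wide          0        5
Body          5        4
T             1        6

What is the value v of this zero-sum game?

Row minima: Wide → 0, Body → 4, T → 1; maximin = 4.
Column maxima: Forehand → 5, Backhand → 6; minimax = 5.
4 ≠ 5, so there is no saddle point; optimal play is mixed.
Wide is strictly dominated by T, so the server never plays it.
On the remaining 2×2 (Body, T vs Forehand, Backhand):
Let the server play Body with probability p. Expected payoff against Forehand: 5p + 1(1−p) = 4p + 1; against Backhand: 4p + 6(1−p) = −2p + 6.
Setting these equal: 4p + 1 = −2p + 6 ⇒ 6p = 5 ⇒ p = 5/6, and the value is (4)·(5/6) + 1 = 13/3.
For the receiver: with q = P(Forehand), equating Body's and T's payoffs gives q + 4 = −5q + 6 ⇒ q = 1/3.

13/3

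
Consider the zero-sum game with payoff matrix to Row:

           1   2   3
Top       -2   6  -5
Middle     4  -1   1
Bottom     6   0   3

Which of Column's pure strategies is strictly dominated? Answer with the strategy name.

1

3 holds Row's payoff strictly below 1 in every row: -5 < -2, 1 < 4, 3 < 6.
So 1 is strictly dominated for Column.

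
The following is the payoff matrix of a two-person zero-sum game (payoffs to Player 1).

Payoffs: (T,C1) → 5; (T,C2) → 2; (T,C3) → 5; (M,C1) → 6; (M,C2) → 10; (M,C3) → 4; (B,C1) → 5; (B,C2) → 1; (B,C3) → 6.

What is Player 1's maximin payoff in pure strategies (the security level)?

4

Row minima: T → 2, M → 4, B → 1.
The best of these is 4.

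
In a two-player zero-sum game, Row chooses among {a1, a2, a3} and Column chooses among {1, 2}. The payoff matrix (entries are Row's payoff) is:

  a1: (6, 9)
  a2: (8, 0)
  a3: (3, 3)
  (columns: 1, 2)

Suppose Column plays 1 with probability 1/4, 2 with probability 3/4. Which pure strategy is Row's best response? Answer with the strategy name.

Expected payoff of a1: (1/4)·6 + (3/4)·9 = 33/4.
Expected payoff of a2: (1/4)·8 + (3/4)·0 = 2.
Expected payoff of a3: (1/4)·3 + (3/4)·3 = 3.
The largest is 33/4, so Row's best response is a1.

a1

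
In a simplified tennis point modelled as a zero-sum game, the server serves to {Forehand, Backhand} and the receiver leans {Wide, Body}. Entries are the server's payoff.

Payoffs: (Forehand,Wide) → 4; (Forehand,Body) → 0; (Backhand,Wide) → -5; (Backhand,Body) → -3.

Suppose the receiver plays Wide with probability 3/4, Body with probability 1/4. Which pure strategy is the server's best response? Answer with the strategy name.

Forehand

Expected payoff of Forehand: (3/4)·4 + (1/4)·0 = 3.
Expected payoff of Backhand: (3/4)·(-5) + (1/4)·(-3) = -9/2.
The largest is 3, so the server's best response is Forehand.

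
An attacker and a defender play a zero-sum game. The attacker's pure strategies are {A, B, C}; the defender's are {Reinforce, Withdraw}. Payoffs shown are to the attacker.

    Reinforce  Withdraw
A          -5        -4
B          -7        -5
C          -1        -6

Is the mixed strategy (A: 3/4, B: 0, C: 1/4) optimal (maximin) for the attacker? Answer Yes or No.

No

Against Reinforce this mix gives (3/4)·(-5) + (1/4)·(-1) = -4.
Against Withdraw this mix gives (3/4)·(-4) + (1/4)·(-6) = -9/2.
The defender will play Withdraw, holding the attacker to -9/2. Shifting weight toward the row that does better against Withdraw would raise this floor (the equalizing mix achieves -13/3 against both Withdraw and Reinforce), so the proposed strategy is not optimal.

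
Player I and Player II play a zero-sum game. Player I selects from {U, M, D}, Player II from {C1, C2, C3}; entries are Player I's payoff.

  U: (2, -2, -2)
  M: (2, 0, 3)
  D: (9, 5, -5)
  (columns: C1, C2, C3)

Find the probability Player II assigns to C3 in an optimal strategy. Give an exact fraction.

5/13

Row minima: U → -2, M → 0, D → -5; maximin = 0.
Column maxima: C1 → 9, C2 → 5, C3 → 3; minimax = 3.
0 ≠ 3, so there is no saddle point; optimal play is mixed.
C1 is strictly dominated by C2 (it gives Player I strictly more in every row), so Player II never plays it.
With C1 eliminated, U is strictly dominated by M (M gives Player I strictly more in every remaining column), so Player I never plays it.
On the remaining 2×2 (M, D vs C2, C3):
Let Player I play M with probability p. Expected payoff against C2: 0p + 5(1−p) = −5p + 5; against C3: 3p + (-5)(1−p) = 8p − 5.
Setting these equal: −5p + 5 = 8p − 5 ⇒ −13p = -10 ⇒ p = 10/13, and the value is (-5)·(10/13) + 5 = 15/13.
For Player II: with q = P(C2), equating M's and D's payoffs gives −3q + 3 = 10q − 5 ⇒ q = 8/13.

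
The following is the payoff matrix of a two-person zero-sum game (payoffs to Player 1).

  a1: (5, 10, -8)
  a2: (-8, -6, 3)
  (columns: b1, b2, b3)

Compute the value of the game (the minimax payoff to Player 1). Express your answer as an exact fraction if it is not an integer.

-49/24

Row minima: a1 → -8, a2 → -8; maximin = -8.
Column maxima: b1 → 5, b2 → 10, b3 → 3; minimax = 3.
-8 ≠ 3, so there is no saddle point; optimal play is mixed.
b2 is strictly dominated by b1 (it gives Player 1 strictly more in every row), so Player 2 never plays it.
On the remaining 2×2 (a1, a2 vs b1, b3):
Let Player 1 play a1 with probability p. Expected payoff against b1: 5p + (-8)(1−p) = 13p − 8; against b3: (-8)p + 3(1−p) = −11p + 3.
Setting these equal: 13p − 8 = −11p + 3 ⇒ 24p = 11 ⇒ p = 11/24, and the value is (13)·(11/24) − 8 = -49/24.
For Player 2: with q = P(b1), equating a1's and a2's payoffs gives 13q − 8 = −11q + 3 ⇒ q = 11/24.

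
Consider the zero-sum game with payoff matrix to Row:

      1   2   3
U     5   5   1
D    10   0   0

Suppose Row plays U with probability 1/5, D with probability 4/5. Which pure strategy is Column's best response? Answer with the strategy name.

3

If Column plays 1, Row's expected payoff is (1/5)·5 + (4/5)·10 = 9.
If Column plays 2, Row's expected payoff is (1/5)·5 + (4/5)·0 = 1.
If Column plays 3, Row's expected payoff is (1/5)·1 + (4/5)·0 = 1/5.
Column minimizes Row's payoff; the smallest is 1/5, so the best response is 3.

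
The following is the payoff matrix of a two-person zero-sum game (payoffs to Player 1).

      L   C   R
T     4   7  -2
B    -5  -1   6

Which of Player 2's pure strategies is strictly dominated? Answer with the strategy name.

C

L holds Player 1's payoff strictly below C in every row: 4 < 7, -5 < -1.
So C is strictly dominated for Player 2.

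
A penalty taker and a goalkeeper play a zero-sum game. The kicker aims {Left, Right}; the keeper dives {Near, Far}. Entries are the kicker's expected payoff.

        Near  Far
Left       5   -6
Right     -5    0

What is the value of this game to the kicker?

-15/8

Row minima: Left → -6, Right → -5; maximin = -5.
Column maxima: Near → 5, Far → 0; minimax = 0.
-5 ≠ 0, so there is no saddle point; optimal play is mixed.
Let the kicker play Left with probability p. Expected payoff against Near: 5p + (-5)(1−p) = 10p − 5; against Far: (-6)p + 0(1−p) = −6p.
Setting these equal: 10p − 5 = −6p ⇒ 16p = 5 ⇒ p = 5/16, and the value is (10)·(5/16) − 5 = -15/8.
For the keeper: with q = P(Near), equating Left's and Right's payoffs gives 11q − 6 = −5q ⇒ q = 3/8.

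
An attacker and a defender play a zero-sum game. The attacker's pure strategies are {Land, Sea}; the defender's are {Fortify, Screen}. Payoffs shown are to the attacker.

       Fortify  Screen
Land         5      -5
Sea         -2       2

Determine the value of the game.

Row minima: Land → -5, Sea → -2; maximin = -2.
Column maxima: Fortify → 5, Screen → 2; minimax = 2.
-2 ≠ 2, so there is no saddle point; optimal play is mixed.
Let the attacker play Land with probability p. Expected payoff against Fortify: 5p + (-2)(1−p) = 7p − 2; against Screen: (-5)p + 2(1−p) = −7p + 2.
Setting these equal: 7p − 2 = −7p + 2 ⇒ 14p = 4 ⇒ p = 2/7, and the value is (7)·(2/7) − 2 = 0.
For the defender: with q = P(Fortify), equating Land's and Sea's payoffs gives 10q − 5 = −4q + 2 ⇒ q = 1/2.

0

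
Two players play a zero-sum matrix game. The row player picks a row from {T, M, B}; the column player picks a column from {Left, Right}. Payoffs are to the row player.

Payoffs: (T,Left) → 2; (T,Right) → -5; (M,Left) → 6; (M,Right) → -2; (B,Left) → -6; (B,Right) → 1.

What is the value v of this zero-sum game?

-2/5

Row minima: T → -5, M → -2, B → -6; maximin = -2.
Column maxima: Left → 6, Right → 1; minimax = 1.
-2 ≠ 1, so there is no saddle point; optimal play is mixed.
T is strictly dominated by M, so the row player never plays it.
On the remaining 2×2 (M, B vs Left, Right):
Let the row player play M with probability p. Expected payoff against Left: 6p + (-6)(1−p) = 12p − 6; against Right: (-2)p + 1(1−p) = −3p + 1.
Setting these equal: 12p − 6 = −3p + 1 ⇒ 15p = 7 ⇒ p = 7/15, and the value is (12)·(7/15) − 6 = -2/5.
For the column player: with q = P(Left), equating M's and B's payoffs gives 8q − 2 = −7q + 1 ⇒ q = 1/5.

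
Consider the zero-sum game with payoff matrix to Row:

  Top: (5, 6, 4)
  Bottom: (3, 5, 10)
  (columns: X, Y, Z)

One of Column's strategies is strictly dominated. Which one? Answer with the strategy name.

Y

X holds Row's payoff strictly below Y in every row: 5 < 6, 3 < 5.
So Y is strictly dominated for Column.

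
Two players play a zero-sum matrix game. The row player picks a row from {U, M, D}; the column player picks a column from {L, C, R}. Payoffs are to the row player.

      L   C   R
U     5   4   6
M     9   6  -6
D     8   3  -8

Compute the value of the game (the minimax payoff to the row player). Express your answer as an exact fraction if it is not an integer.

30/7

Row minima: U → 4, M → -6, D → -8; maximin = 4.
Column maxima: L → 9, C → 6, R → 6; minimax = 6.
4 ≠ 6, so there is no saddle point; optimal play is mixed.
D is strictly dominated by M, so the row player never plays it.
L is strictly dominated by C (it gives the row player strictly more in every row), so the column player never plays it.
On the remaining 2×2 (U, M vs C, R):
Let the row player play U with probability p. Expected payoff against C: 4p + 6(1−p) = −2p + 6; against R: 6p + (-6)(1−p) = 12p − 6.
Setting these equal: −2p + 6 = 12p − 6 ⇒ −14p = -12 ⇒ p = 6/7, and the value is (-2)·(6/7) + 6 = 30/7.
For the column player: with q = P(C), equating U's and M's payoffs gives −2q + 6 = 12q − 6 ⇒ q = 6/7.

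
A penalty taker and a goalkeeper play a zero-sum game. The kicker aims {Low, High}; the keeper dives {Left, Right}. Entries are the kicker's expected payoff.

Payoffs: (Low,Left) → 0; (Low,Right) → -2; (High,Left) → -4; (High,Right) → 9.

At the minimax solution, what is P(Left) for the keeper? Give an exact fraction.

11/15

Row minima: Low → -2, High → -4; maximin = -2.
Column maxima: Left → 0, Right → 9; minimax = 0.
-2 ≠ 0, so there is no saddle point; optimal play is mixed.
Let the kicker play Low with probability p. Expected payoff against Left: 0p + (-4)(1−p) = 4p − 4; against Right: (-2)p + 9(1−p) = −11p + 9.
Setting these equal: 4p − 4 = −11p + 9 ⇒ 15p = 13 ⇒ p = 13/15, and the value is (4)·(13/15) − 4 = -8/15.
For the keeper: with q = P(Left), equating Low's and High's payoffs gives 2q − 2 = −13q + 9 ⇒ q = 11/15.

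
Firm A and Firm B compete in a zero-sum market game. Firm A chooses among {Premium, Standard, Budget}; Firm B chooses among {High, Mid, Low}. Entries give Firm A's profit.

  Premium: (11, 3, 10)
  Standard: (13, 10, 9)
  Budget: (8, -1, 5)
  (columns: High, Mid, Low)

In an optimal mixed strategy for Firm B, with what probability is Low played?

7/8

Row minima: Premium → 3, Standard → 9, Budget → -1; maximin = 9.
Column maxima: High → 13, Mid → 10, Low → 10; minimax = 10.
9 ≠ 10, so there is no saddle point; optimal play is mixed.
Budget is strictly dominated by Premium, so Firm A never plays it.
High is strictly dominated by Mid (it gives Firm A strictly more in every row), so Firm B never plays it.
On the remaining 2×2 (Premium, Standard vs Mid, Low):
Let Firm A play Premium with probability p. Expected payoff against Mid: 3p + 10(1−p) = −7p + 10; against Low: 10p + 9(1−p) = p + 9.
Setting these equal: −7p + 10 = p + 9 ⇒ −8p = -1 ⇒ p = 1/8, and the value is (-7)·(1/8) + 10 = 73/8.
For Firm B: with q = P(Mid), equating Premium's and Standard's payoffs gives −7q + 10 = q + 9 ⇒ q = 1/8.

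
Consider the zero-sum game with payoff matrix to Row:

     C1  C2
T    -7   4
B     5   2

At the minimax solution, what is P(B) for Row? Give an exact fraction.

Row minima: T → -7, B → 2; maximin = 2.
Column maxima: C1 → 5, C2 → 4; minimax = 4.
2 ≠ 4, so there is no saddle point; optimal play is mixed.
Let Row play T with probability p. Expected payoff against C1: (-7)p + 5(1−p) = −12p + 5; against C2: 4p + 2(1−p) = 2p + 2.
Setting these equal: −12p + 5 = 2p + 2 ⇒ −14p = -3 ⇒ p = 3/14, and the value is (-12)·(3/14) + 5 = 17/7.
For Column: with q = P(C1), equating T's and B's payoffs gives −11q + 4 = 3q + 2 ⇒ q = 1/7.

11/14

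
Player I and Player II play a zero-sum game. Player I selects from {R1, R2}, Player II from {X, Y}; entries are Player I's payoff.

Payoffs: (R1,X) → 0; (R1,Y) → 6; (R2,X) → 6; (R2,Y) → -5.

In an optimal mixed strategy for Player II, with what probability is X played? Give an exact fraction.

11/17

Row minima: R1 → 0, R2 → -5; maximin = 0.
Column maxima: X → 6, Y → 6; minimax = 6.
0 ≠ 6, so there is no saddle point; optimal play is mixed.
Let Player I play R1 with probability p. Expected payoff against X: 0p + 6(1−p) = −6p + 6; against Y: 6p + (-5)(1−p) = 11p − 5.
Setting these equal: −6p + 6 = 11p − 5 ⇒ −17p = -11 ⇒ p = 11/17, and the value is (-6)·(11/17) + 6 = 36/17.
For Player II: with q = P(X), equating R1's and R2's payoffs gives −6q + 6 = 11q − 5 ⇒ q = 11/17.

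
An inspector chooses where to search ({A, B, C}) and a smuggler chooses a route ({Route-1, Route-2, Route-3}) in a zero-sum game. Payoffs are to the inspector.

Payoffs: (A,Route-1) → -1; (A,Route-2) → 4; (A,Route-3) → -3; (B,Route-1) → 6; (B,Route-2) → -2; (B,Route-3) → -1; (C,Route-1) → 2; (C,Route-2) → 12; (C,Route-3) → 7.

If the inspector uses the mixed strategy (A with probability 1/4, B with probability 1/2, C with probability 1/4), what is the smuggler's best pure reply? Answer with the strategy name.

If the smuggler plays Route-1, the inspector's expected payoff is (1/4)·(-1) + (1/2)·6 + (1/4)·2 = 13/4.
If the smuggler plays Route-2, the inspector's expected payoff is (1/4)·4 + (1/2)·(-2) + (1/4)·12 = 3.
If the smuggler plays Route-3, the inspector's expected payoff is (1/4)·(-3) + (1/2)·(-1) + (1/4)·7 = 1/2.
The smuggler minimizes the inspector's payoff; the smallest is 1/2, so the best response is Route-3.

Route-3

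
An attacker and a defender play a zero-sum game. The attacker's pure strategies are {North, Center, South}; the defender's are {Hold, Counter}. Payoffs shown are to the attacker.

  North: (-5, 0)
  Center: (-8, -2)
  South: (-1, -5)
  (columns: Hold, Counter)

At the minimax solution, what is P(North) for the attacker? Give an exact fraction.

4/9

Row minima: North → -5, Center → -8, South → -5; maximin = -5.
Column maxima: Hold → -1, Counter → 0; minimax = -1.
-5 ≠ -1, so there is no saddle point; optimal play is mixed.
Center is strictly dominated by North, so the attacker never plays it.
On the remaining 2×2 (North, South vs Hold, Counter):
Let the attacker play North with probability p. Expected payoff against Hold: (-5)p + (-1)(1−p) = −4p − 1; against Counter: 0p + (-5)(1−p) = 5p − 5.
Setting these equal: −4p − 1 = 5p − 5 ⇒ −9p = -4 ⇒ p = 4/9, and the value is (-4)·(4/9) − 1 = -25/9.
For the defender: with q = P(Hold), equating North's and South's payoffs gives −5q = 4q − 5 ⇒ q = 5/9.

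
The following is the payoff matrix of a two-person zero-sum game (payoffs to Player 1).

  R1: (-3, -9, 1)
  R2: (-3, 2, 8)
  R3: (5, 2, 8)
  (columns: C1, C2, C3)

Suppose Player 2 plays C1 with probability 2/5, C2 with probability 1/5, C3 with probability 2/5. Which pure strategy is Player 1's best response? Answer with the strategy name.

Expected payoff of R1: (2/5)·(-3) + (1/5)·(-9) + (2/5)·1 = -13/5.
Expected payoff of R2: (2/5)·(-3) + (1/5)·2 + (2/5)·8 = 12/5.
Expected payoff of R3: (2/5)·5 + (1/5)·2 + (2/5)·8 = 28/5.
The largest is 28/5, so Player 1's best response is R3.

R3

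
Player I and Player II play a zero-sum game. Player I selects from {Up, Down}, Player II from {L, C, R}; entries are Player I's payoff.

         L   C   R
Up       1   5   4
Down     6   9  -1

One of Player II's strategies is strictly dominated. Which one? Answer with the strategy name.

L holds Player I's payoff strictly below C in every row: 1 < 5, 6 < 9.
So C is strictly dominated for Player II.

C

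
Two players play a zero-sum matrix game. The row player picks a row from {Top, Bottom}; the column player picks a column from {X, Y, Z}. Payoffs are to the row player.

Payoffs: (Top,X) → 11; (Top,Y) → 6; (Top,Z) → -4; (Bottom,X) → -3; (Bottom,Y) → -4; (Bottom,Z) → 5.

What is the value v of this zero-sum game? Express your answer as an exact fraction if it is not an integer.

14/19

Row minima: Top → -4, Bottom → -4; maximin = -4.
Column maxima: X → 11, Y → 6, Z → 5; minimax = 5.
-4 ≠ 5, so there is no saddle point; optimal play is mixed.
X is strictly dominated by Y (it gives the row player strictly more in every row), so the column player never plays it.
On the remaining 2×2 (Top, Bottom vs Y, Z):
Let the row player play Top with probability p. Expected payoff against Y: 6p + (-4)(1−p) = 10p − 4; against Z: (-4)p + 5(1−p) = −9p + 5.
Setting these equal: 10p − 4 = −9p + 5 ⇒ 19p = 9 ⇒ p = 9/19, and the value is (10)·(9/19) − 4 = 14/19.
For the column player: with q = P(Y), equating Top's and Bottom's payoffs gives 10q − 4 = −9q + 5 ⇒ q = 9/19.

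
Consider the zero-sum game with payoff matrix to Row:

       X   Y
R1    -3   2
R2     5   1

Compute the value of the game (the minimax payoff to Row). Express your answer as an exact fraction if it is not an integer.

13/9

Row minima: R1 → -3, R2 → 1; maximin = 1.
Column maxima: X → 5, Y → 2; minimax = 2.
1 ≠ 2, so there is no saddle point; optimal play is mixed.
Let Row play R1 with probability p. Expected payoff against X: (-3)p + 5(1−p) = −8p + 5; against Y: 2p + 1(1−p) = p + 1.
Setting these equal: −8p + 5 = p + 1 ⇒ −9p = -4 ⇒ p = 4/9, and the value is (-8)·(4/9) + 5 = 13/9.
For Column: with q = P(X), equating R1's and R2's payoffs gives −5q + 2 = 4q + 1 ⇒ q = 1/9.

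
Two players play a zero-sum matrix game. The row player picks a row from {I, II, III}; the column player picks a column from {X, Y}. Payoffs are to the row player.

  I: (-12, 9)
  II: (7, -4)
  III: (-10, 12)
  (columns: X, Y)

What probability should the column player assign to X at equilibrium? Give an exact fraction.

16/33

Row minima: I → -12, II → -4, III → -10; maximin = -4.
Column maxima: X → 7, Y → 12; minimax = 7.
-4 ≠ 7, so there is no saddle point; optimal play is mixed.
I is strictly dominated by III, so the row player never plays it.
On the remaining 2×2 (II, III vs X, Y):
Let the row player play II with probability p. Expected payoff against X: 7p + (-10)(1−p) = 17p − 10; against Y: (-4)p + 12(1−p) = −16p + 12.
Setting these equal: 17p − 10 = −16p + 12 ⇒ 33p = 22 ⇒ p = 2/3, and the value is (17)·(2/3) − 10 = 4/3.
For the column player: with q = P(X), equating II's and III's payoffs gives 11q − 4 = −22q + 12 ⇒ q = 16/33.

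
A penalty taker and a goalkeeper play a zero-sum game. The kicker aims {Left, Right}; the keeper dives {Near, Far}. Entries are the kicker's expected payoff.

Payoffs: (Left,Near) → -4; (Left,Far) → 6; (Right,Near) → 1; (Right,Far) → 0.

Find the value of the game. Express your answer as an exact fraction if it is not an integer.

6/11

Row minima: Left → -4, Right → 0; maximin = 0.
Column maxima: Near → 1, Far → 6; minimax = 1.
0 ≠ 1, so there is no saddle point; optimal play is mixed.
Let the kicker play Left with probability p. Expected payoff against Near: (-4)p + 1(1−p) = −5p + 1; against Far: 6p + 0(1−p) = 6p.
Setting these equal: −5p + 1 = 6p ⇒ −11p = -1 ⇒ p = 1/11, and the value is (-5)·(1/11) + 1 = 6/11.
For the keeper: with q = P(Near), equating Left's and Right's payoffs gives −10q + 6 = q ⇒ q = 6/11.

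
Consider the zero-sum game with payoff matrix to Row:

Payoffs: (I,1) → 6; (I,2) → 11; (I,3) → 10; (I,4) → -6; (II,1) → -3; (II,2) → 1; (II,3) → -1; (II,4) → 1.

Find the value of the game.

Row minima: I → -6, II → -3; maximin = -3.
Column maxima: 1 → 6, 2 → 11, 3 → 10, 4 → 1; minimax = 1.
-3 ≠ 1, so there is no saddle point; optimal play is mixed.
2 is strictly dominated by 1 (it gives Row strictly more in every row), so Column never plays it.
3 is strictly dominated by 1 (it gives Row strictly more in every row), so Column never plays it.
On the remaining 2×2 (I, II vs 1, 4):
Let Row play I with probability p. Expected payoff against 1: 6p + (-3)(1−p) = 9p − 3; against 4: (-6)p + 1(1−p) = −7p + 1.
Setting these equal: 9p − 3 = −7p + 1 ⇒ 16p = 4 ⇒ p = 1/4, and the value is (9)·(1/4) − 3 = -3/4.
For Column: with q = P(1), equating I's and II's payoffs gives 12q − 6 = −4q + 1 ⇒ q = 7/16.

-3/4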